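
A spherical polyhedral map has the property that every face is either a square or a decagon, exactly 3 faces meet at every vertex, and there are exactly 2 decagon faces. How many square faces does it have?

10

Let x be the number of squares; then F = 2 + x.
Edge–face incidences: 2E = 10·2 + 4·x = 20 + 4x.
Every vertex has degree 3, so 3V = 2E.
Euler: V − E + F = 2 ⇒ (2E)/3 − E + (2 + x) = 2.
Multiply by 6: 2·(2E) − 3·(2E) + 6·(2 + x) = 12, i.e. 12 + 6x − (20 + 4x) = 12.
Collecting terms: 2x − 8 = 12, so 2x = 20, so x = 10.
Then 2E = 20 + 4·10 = 60, so E = 30, V = 2E/3 = 20, F = 2 + 10 = 12.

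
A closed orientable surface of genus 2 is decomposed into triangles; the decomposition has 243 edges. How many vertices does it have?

79

χ = 2 − 2·2 = -2, and every face is a triangle so 3F = 2E.
F = 2E/3 = 162. Then V = -2 + E − F = -2 + 243 − 162 = 79.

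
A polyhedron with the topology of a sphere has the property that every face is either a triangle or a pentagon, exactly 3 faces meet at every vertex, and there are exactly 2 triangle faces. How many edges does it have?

18

Let x be the number of pentagons; then F = 2 + x.
Edge–face incidences: 2E = 3·2 + 5·x = 6 + 5x.
Every vertex has degree 3, so 3V = 2E.
Euler: V − E + F = 2 ⇒ (2E)/3 − E + (2 + x) = 2.
Multiply by 6: 2·(2E) − 3·(2E) + 6·(2 + x) = 12, i.e. 12 + 6x − (6 + 5x) = 12.
Collecting terms: x + 6 = 12, so x = 6.
Then 2E = 6 + 5·6 = 36, so E = 18, V = 2E/3 = 12, F = 2 + 6 = 8.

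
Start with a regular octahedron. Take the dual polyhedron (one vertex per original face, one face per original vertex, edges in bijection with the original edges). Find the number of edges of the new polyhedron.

12

The base solid has V = 6, E = 12, F = 8.
The dual swaps V and F and preserves E: V′ = F = 8, E′ = E = 12, F′ = V = 6.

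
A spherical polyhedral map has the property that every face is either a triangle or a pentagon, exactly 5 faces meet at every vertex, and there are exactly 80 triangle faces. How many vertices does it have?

Let x be the number of pentagons; then F = 80 + x.
Edge–face incidences: 2E = 3·80 + 5·x = 240 + 5x.
Every vertex has degree 5, so 5V = 2E.
Euler: V − E + F = 2 ⇒ (2E)/5 − E + (80 + x) = 2.
Multiply by 10: 2·(2E) − 5·(2E) + 10·(80 + x) = 20, i.e. 800 + 10x − 3·(240 + 5x) = 20.
Collecting terms: −5x + 80 = 20, so −5x = −60, so x = 12.
Then 2E = 240 + 5·12 = 300, so E = 150, V = 2E/5 = 60, F = 80 + 12 = 92.

60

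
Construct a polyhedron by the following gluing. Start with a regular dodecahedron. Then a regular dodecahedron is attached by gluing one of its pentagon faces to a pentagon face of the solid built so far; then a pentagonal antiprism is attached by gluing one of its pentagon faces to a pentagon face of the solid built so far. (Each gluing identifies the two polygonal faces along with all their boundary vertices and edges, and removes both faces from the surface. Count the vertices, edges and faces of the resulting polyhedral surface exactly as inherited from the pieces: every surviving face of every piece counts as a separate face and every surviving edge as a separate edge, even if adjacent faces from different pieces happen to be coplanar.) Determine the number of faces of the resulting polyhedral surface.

32

A regular dodecahedron: V=20, E=30, F=12.
Attach a regular dodecahedron (V=20, E=30, F=12) along a 5-gon: merge 5 vertices and 5 edges, delete both glued faces → V=35, E=55, F=22.
Attach a pentagonal antiprism (V=10, E=20, F=12) along a 5-gon: merge 5 vertices and 5 edges, delete both glued faces → V=40, E=70, F=32.
Check: V − E + F = 40 − 70 + 32 = 2.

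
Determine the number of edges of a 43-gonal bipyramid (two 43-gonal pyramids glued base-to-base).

129

A bipyramid over an n-gon has 2n triangular faces and n + 2 vertices: V = 43 + 2 = 45, E = 3·43 = 129, F = 2·43 = 86.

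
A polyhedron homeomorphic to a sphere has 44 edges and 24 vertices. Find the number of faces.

22

Here V − E + F = 2.
F = 2 − V + E = 2 − 24 + 44 = 22.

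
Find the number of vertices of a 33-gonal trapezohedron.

The n-trapezohedron (dual of the n-antiprism) has V = 2·33 + 2 = 68, E = 4·33 = 132, F = 2·33 = 66.
Check: V − E + F = 68 − 132 + 66 = 2.

68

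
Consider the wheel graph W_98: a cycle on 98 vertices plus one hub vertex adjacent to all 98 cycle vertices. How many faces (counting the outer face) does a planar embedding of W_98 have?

99

W_98 has V = 98 + 1 = 99 vertices and E = 2·98 = 196 edges.
By Euler's formula F = 2 − V + E = 2 − 99 + 196 = 99.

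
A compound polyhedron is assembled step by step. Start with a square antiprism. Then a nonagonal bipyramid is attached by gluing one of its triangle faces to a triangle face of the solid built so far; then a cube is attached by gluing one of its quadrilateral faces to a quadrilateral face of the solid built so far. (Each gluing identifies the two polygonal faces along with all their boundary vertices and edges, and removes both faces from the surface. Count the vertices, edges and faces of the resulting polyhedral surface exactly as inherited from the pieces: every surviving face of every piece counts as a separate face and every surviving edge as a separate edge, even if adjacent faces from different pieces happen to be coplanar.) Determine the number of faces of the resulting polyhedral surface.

30

A square antiprism: V=8, E=16, F=10.
Attach a nonagonal bipyramid (V=11, E=27, F=18) along a 3-gon: merge 3 vertices and 3 edges, delete both glued faces → V=16, E=40, F=26.
Attach a cube (V=8, E=12, F=6) along a 4-gon: merge 4 vertices and 4 edges, delete both glued faces → V=20, E=48, F=30.
Check: V − E + F = 20 − 48 + 30 = 2.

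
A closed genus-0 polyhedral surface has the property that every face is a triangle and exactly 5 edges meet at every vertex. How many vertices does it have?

12

Each face has 3 edges and each edge borders two faces, so 2E = 3F.
Each vertex has degree 5, so 5V = 2E and hence V = 3F/5.
Euler: V − E + F = 2 ⇒ (3F/5) − (3F/2) + F = 2.
Multiply by 10: (6 − 15 + 10)F = 20, i.e. 1F = 20.
So F = 20, E = 3·20/2 = 30, V = 3·20/5 = 12.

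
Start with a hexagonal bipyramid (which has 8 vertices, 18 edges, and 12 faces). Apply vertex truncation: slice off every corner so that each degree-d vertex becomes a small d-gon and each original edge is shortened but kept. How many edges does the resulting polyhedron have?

Truncation replaces each original edge-end by a new vertex, so V′ = 2E = 36.
Each original edge survives, and each old vertex of degree d contributes d new edges; summing degrees gives Σd = 2E, so E′ = E + 2E = 3E = 54.
Each original face survives and each original vertex becomes one new face: F′ = F + V = 20.

54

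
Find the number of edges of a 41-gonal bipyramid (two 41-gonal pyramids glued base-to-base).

A bipyramid over an n-gon has 2n triangular faces and n + 2 vertices: V = 41 + 2 = 43, E = 3·41 = 123, F = 2·41 = 82.

123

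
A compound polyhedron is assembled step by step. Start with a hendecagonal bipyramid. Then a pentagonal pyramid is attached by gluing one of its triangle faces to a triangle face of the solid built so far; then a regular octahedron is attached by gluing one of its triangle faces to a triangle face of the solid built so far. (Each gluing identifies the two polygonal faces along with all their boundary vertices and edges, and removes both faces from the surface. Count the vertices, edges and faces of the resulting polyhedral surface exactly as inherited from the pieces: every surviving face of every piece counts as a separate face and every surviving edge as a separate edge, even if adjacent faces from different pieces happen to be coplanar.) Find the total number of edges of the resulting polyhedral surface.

49

A hendecagonal bipyramid: V=13, E=33, F=22.
Attach a pentagonal pyramid (V=6, E=10, F=6) along a 3-gon: merge 3 vertices and 3 edges, delete both glued faces → V=16, E=40, F=26.
Attach a regular octahedron (V=6, E=12, F=8) along a 3-gon: merge 3 vertices and 3 edges, delete both glued faces → V=19, E=49, F=32.
Check: V − E + F = 19 − 49 + 32 = 2.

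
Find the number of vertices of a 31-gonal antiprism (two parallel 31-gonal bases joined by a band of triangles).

An antiprism on an n-gon has two n-gon caps and 2n triangles: V = 2·31 = 62, E = 4·31 = 124, F = 2·31 + 2 = 64.

62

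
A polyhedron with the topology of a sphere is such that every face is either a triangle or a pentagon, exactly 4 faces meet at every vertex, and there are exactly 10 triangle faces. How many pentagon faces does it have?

Let x be the number of pentagons; then F = 10 + x.
Edge–face incidences: 2E = 3·10 + 5·x = 30 + 5x.
Every vertex has degree 4, so 4V = 2E.
Euler: V − E + F = 2 ⇒ (2E)/4 − E + (10 + x) = 2.
Multiply by 8: 2·(2E) − 4·(2E) + 8·(10 + x) = 16, i.e. 80 + 8x − 2·(30 + 5x) = 16.
Collecting terms: −2x + 20 = 16, so −2x = −4, so x = 2.
Then 2E = 30 + 5·2 = 40, so E = 20, V = 2E/4 = 10, F = 10 + 2 = 12.

2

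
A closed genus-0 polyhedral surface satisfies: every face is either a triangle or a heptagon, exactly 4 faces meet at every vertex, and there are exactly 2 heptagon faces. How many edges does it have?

Let x be the number of triangles; then F = 2 + x.
Edge–face incidences: 2E = 7·2 + 3·x = 14 + 3x.
Every vertex has degree 4, so 4V = 2E.
Euler: V − E + F = 2 ⇒ (2E)/4 − E + (2 + x) = 2.
Multiply by 8: 2·(2E) − 4·(2E) + 8·(2 + x) = 16, i.e. 16 + 8x − 2·(14 + 3x) = 16.
Collecting terms: 2x − 12 = 16, so 2x = 28, so x = 14.
Then 2E = 14 + 3·14 = 56, so E = 28, V = 2E/4 = 14, F = 2 + 14 = 16.

28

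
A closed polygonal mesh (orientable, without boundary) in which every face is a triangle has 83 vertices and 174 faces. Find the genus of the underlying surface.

3

Every face is a triangle, so 2E = 3·174 = 522, giving E = 261.
χ = V − E + F = 83 − 261 + 174 = -4.
For a closed orientable surface χ = 2 − 2g, so g = (2 − (-4))/2 = 3.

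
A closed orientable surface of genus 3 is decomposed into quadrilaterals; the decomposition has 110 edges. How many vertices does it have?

51

χ = 2 − 2·3 = -4, and every face is a square so 4F = 2E.
F = 2E/4 = 55. Then V = -4 + E − F = -4 + 110 − 55 = 51.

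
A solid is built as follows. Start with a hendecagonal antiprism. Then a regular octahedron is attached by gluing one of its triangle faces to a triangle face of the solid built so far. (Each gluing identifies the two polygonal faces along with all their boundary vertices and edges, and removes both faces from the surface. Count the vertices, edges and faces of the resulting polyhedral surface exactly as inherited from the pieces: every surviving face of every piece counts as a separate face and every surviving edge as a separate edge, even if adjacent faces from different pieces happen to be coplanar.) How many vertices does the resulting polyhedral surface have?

A hendecagonal antiprism: V=22, E=44, F=24.
Attach a regular octahedron (V=6, E=12, F=8) along a 3-gon: merge 3 vertices and 3 edges, delete both glued faces → V=25, E=53, F=30.
Check: V − E + F = 25 − 53 + 30 = 2.

25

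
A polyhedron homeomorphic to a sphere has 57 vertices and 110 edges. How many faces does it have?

Here V − E + F = 2.
F = 2 − V + E = 2 − 57 + 110 = 55.

55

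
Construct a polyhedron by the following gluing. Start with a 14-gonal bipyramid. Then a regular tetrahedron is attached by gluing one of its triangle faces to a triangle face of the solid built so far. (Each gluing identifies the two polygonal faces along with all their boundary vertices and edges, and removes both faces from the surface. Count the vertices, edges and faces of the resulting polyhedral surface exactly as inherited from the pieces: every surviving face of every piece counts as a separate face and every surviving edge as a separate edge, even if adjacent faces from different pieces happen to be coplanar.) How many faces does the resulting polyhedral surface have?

A 14-gonal bipyramid: V=16, E=42, F=28.
Attach a regular tetrahedron (V=4, E=6, F=4) along a 3-gon: merge 3 vertices and 3 edges, delete both glued faces → V=17, E=45, F=30.
Check: V − E + F = 17 − 45 + 30 = 2.

30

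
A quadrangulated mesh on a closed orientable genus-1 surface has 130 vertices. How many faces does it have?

130

χ = 2 − 2·1 = 0, and every face is a square so 4F = 2E.
V − E + F = 0 with E = 4F/2 gives 130 − (4/2 − 1)·F = 0, so F = 130 and E = 260.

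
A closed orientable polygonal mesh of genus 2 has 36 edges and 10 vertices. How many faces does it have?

For a closed orientable surface of genus 2, χ = 2 − 2·2 = -2.
F = -2 − V + E = -2 − 10 + 36 = 24.

24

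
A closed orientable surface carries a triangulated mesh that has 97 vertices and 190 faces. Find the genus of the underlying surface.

0

Every face is a triangle, so 2E = 3·190 = 570, giving E = 285.
χ = V − E + F = 97 − 285 + 190 = 2.
For a closed orientable surface χ = 2 − 2g, so g = (2 − (2))/2 = 0.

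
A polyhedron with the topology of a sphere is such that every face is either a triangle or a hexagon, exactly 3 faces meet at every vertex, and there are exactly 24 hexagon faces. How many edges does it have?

Let x be the number of triangles; then F = 24 + x.
Edge–face incidences: 2E = 6·24 + 3·x = 144 + 3x.
Every vertex has degree 3, so 3V = 2E.
Euler: V − E + F = 2 ⇒ (2E)/3 − E + (24 + x) = 2.
Multiply by 6: 2·(2E) − 3·(2E) + 6·(24 + x) = 12, i.e. 144 + 6x − (144 + 3x) = 12.
Collecting terms: 3x = 12, so x = 4.
Then 2E = 144 + 3·4 = 156, so E = 78, V = 2E/3 = 52, F = 24 + 4 = 28.

78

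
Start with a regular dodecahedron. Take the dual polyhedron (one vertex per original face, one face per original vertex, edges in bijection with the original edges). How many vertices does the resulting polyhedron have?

The base solid has V = 20, E = 30, F = 12.
The dual swaps V and F and preserves E: V′ = F = 12, E′ = E = 30, F′ = V = 20.

12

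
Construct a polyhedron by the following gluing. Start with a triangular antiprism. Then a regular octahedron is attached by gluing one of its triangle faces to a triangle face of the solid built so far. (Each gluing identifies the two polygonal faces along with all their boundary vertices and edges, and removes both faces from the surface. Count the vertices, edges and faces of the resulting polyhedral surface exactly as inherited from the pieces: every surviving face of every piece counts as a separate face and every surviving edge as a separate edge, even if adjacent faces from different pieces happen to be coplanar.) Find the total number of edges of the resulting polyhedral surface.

A triangular antiprism: V=6, E=12, F=8.
Attach a regular octahedron (V=6, E=12, F=8) along a 3-gon: merge 3 vertices and 3 edges, delete both glued faces → V=9, E=21, F=14.
Check: V − E + F = 9 − 21 + 14 = 2.

21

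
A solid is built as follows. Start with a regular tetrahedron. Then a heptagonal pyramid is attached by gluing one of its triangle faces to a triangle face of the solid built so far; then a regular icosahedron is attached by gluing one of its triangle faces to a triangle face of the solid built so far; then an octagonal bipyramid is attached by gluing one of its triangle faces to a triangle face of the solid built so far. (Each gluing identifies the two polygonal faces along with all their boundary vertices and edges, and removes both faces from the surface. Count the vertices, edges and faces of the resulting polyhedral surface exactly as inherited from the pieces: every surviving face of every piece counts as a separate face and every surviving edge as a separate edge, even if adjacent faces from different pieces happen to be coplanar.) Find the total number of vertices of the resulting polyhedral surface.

A regular tetrahedron: V=4, E=6, F=4.
Attach a heptagonal pyramid (V=8, E=14, F=8) along a 3-gon: merge 3 vertices and 3 edges, delete both glued faces → V=9, E=17, F=10.
Attach a regular icosahedron (V=12, E=30, F=20) along a 3-gon: merge 3 vertices and 3 edges, delete both glued faces → V=18, E=44, F=28.
Attach an octagonal bipyramid (V=10, E=24, F=16) along a 3-gon: merge 3 vertices and 3 edges, delete both glued faces → V=25, E=65, F=42.
Check: V − E + F = 25 − 65 + 42 = 2.

25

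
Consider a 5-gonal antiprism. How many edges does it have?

20

An antiprism on an n-gon has two n-gon caps and 2n triangles: V = 2·5 = 10, E = 4·5 = 20, F = 2·5 + 2 = 12.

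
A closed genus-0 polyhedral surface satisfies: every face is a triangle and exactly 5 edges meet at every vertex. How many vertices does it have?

12

Each face has 3 edges and each edge borders two faces, so 2E = 3F.
Each vertex has degree 5, so 5V = 2E and hence V = 3F/5.
Euler: V − E + F = 2 ⇒ (3F/5) − (3F/2) + F = 2.
Multiply by 10: (6 − 15 + 10)F = 20, i.e. 1F = 20.
So F = 20, E = 3·20/2 = 30, V = 3·20/5 = 12.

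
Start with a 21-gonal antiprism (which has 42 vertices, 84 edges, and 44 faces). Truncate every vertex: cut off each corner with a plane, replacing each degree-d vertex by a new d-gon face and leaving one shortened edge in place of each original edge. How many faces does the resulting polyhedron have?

Truncation replaces each original edge-end by a new vertex, so V′ = 2E = 168.
Each original edge survives, and each old vertex of degree d contributes d new edges; summing degrees gives Σd = 2E, so E′ = E + 2E = 3E = 252.
Each original face survives and each original vertex becomes one new face: F′ = F + V = 86.

86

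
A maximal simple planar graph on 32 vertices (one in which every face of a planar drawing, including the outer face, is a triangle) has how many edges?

In a plane triangulation 3F = 2E and V − E + F = 2, so E = 3V − 6 = 3·32 − 6 = 90.

90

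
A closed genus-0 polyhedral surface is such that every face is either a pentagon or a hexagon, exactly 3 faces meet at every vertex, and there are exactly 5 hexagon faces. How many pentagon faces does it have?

Let x be the number of pentagons; then F = 5 + x.
Edge–face incidences: 2E = 6·5 + 5·x = 30 + 5x.
Every vertex has degree 3, so 3V = 2E.
Euler: V − E + F = 2 ⇒ (2E)/3 − E + (5 + x) = 2.
Multiply by 6: 2·(2E) − 3·(2E) + 6·(5 + x) = 12, i.e. 30 + 6x − (30 + 5x) = 12.
Collecting terms: x = 12.
Then 2E = 30 + 5·12 = 90, so E = 45, V = 2E/3 = 30, F = 5 + 12 = 17.

12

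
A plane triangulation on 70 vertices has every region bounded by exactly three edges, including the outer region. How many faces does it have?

In a plane triangulation 3F = 2E and V − E + F = 2, so F = 2V − 4 = 2·70 − 4 = 136.

136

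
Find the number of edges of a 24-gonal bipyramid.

72

A bipyramid over an n-gon has 2n triangular faces and n + 2 vertices: V = 24 + 2 = 26, E = 3·24 = 72, F = 2·24 = 48.
Check: V − E + F = 26 − 72 + 48 = 2.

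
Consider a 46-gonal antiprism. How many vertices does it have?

92

An antiprism on an n-gon has two n-gon caps and 2n triangles: V = 2·46 = 92, E = 4·46 = 184, F = 2·46 + 2 = 94.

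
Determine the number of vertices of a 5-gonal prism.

10

A prism on an n-gon has two n-gon bases and n rectangular sides: V = 2·5 = 10, E = 3·5 = 15, F = 5 + 2 = 7.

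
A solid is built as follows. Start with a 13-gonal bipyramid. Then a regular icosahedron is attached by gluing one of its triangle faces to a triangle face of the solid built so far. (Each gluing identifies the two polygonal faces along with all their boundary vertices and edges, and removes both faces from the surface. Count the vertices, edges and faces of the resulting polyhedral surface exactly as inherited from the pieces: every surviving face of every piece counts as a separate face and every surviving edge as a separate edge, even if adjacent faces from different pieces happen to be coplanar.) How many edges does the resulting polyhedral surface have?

66

A 13-gonal bipyramid: V=15, E=39, F=26.
Attach a regular icosahedron (V=12, E=30, F=20) along a 3-gon: merge 3 vertices and 3 edges, delete both glued faces → V=24, E=66, F=44.
Check: V − E + F = 24 − 66 + 44 = 2.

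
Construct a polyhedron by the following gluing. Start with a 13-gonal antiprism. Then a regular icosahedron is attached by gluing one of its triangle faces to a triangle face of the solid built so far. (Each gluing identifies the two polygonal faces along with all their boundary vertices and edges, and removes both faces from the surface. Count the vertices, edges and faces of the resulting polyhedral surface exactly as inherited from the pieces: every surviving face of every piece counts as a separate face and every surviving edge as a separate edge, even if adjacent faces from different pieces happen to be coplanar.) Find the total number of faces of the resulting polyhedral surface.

46

A 13-gonal antiprism: V=26, E=52, F=28.
Attach a regular icosahedron (V=12, E=30, F=20) along a 3-gon: merge 3 vertices and 3 edges, delete both glued faces → V=35, E=79, F=46.
Check: V − E + F = 35 − 79 + 46 = 2.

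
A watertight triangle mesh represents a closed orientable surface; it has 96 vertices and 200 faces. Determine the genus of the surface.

3

Every face is a triangle, so 2E = 3·200 = 600, giving E = 300.
χ = V − E + F = 96 − 300 + 200 = -4.
For a closed orientable surface χ = 2 − 2g, so g = (2 − (-4))/2 = 3.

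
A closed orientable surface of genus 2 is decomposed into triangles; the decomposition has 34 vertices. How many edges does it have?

χ = 2 − 2·2 = -2, and every face is a triangle so 3F = 2E.
V − E + F = -2 with E = 3F/2 gives 34 − (3/2 − 1)·F = -2, so F = 72 and E = 108.

108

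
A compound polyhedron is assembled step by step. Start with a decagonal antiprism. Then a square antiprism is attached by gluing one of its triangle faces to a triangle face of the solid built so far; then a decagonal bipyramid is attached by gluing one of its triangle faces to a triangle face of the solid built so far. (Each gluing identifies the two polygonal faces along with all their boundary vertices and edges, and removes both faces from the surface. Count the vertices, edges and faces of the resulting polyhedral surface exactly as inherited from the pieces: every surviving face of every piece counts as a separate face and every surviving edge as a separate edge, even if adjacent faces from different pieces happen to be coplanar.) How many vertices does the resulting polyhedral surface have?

A decagonal antiprism: V=20, E=40, F=22.
Attach a square antiprism (V=8, E=16, F=10) along a 3-gon: merge 3 vertices and 3 edges, delete both glued faces → V=25, E=53, F=30.
Attach a decagonal bipyramid (V=12, E=30, F=20) along a 3-gon: merge 3 vertices and 3 edges, delete both glued faces → V=34, E=80, F=48.
Check: V − E + F = 34 − 80 + 48 = 2.

34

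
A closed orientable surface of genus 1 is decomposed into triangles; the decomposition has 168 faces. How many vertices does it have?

χ = 2 − 2·1 = 0, and every face is a triangle so 3F = 2E.
E = 3·168/2 = 252. Then V = 0 + E − F = 0 + 252 − 168 = 84.

84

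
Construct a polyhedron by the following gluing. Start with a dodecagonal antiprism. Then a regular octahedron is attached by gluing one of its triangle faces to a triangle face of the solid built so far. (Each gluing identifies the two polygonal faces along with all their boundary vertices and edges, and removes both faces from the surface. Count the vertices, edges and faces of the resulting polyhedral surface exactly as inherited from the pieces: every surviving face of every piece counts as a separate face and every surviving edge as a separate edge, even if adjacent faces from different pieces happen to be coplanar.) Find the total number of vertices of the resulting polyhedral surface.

A dodecagonal antiprism: V=24, E=48, F=26.
Attach a regular octahedron (V=6, E=12, F=8) along a 3-gon: merge 3 vertices and 3 edges, delete both glued faces → V=27, E=57, F=32.
Check: V − E + F = 27 − 57 + 32 = 2.

27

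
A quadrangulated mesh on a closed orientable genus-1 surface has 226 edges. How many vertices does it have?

χ = 2 − 2·1 = 0, and every face is a square so 4F = 2E.
F = 2E/4 = 113. Then V = 0 + E − F = 0 + 226 − 113 = 113.

113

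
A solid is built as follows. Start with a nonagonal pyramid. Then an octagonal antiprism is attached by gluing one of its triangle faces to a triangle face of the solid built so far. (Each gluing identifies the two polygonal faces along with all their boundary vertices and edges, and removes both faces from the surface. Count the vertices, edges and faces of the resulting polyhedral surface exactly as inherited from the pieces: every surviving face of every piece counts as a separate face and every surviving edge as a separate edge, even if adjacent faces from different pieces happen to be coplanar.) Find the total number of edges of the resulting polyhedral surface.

A nonagonal pyramid: V=10, E=18, F=10.
Attach an octagonal antiprism (V=16, E=32, F=18) along a 3-gon: merge 3 vertices and 3 edges, delete both glued faces → V=23, E=47, F=26.
Check: V − E + F = 23 − 47 + 26 = 2.

47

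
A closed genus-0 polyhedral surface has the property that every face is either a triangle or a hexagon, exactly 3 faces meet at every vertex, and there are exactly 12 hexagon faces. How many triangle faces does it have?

4

Let x be the number of triangles; then F = 12 + x.
Edge–face incidences: 2E = 6·12 + 3·x = 72 + 3x.
Every vertex has degree 3, so 3V = 2E.
Euler: V − E + F = 2 ⇒ (2E)/3 − E + (12 + x) = 2.
Multiply by 6: 2·(2E) − 3·(2E) + 6·(12 + x) = 12, i.e. 72 + 6x − (72 + 3x) = 12.
Collecting terms: 3x = 12, so x = 4.
Then 2E = 72 + 3·4 = 84, so E = 42, V = 2E/3 = 28, F = 12 + 4 = 16.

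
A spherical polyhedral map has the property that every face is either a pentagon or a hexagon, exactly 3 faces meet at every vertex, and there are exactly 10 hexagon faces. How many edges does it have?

Let x be the number of pentagons; then F = 10 + x.
Edge–face incidences: 2E = 6·10 + 5·x = 60 + 5x.
Every vertex has degree 3, so 3V = 2E.
Euler: V − E + F = 2 ⇒ (2E)/3 − E + (10 + x) = 2.
Multiply by 6: 2·(2E) − 3·(2E) + 6·(10 + x) = 12, i.e. 60 + 6x − (60 + 5x) = 12.
Collecting terms: x = 12.
Then 2E = 60 + 5·12 = 120, so E = 60, V = 2E/3 = 40, F = 10 + 12 = 22.

60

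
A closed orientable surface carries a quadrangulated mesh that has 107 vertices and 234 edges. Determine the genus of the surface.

Every face is a square and each edge borders two faces, so 4F = 2·234, giving F = 117.
χ = V − E + F = 107 − 234 + 117 = -10.
For a closed orientable surface χ = 2 − 2g, so g = (2 − (-10))/2 = 6.

6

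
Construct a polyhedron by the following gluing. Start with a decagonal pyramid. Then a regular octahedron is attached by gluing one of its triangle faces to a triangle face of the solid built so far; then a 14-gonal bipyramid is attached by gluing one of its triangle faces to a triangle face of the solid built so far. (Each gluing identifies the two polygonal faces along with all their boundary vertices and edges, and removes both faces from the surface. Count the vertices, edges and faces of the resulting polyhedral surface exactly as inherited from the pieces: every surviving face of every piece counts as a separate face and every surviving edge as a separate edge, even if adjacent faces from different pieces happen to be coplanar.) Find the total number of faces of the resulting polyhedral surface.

43

A decagonal pyramid: V=11, E=20, F=11.
Attach a regular octahedron (V=6, E=12, F=8) along a 3-gon: merge 3 vertices and 3 edges, delete both glued faces → V=14, E=29, F=17.
Attach a 14-gonal bipyramid (V=16, E=42, F=28) along a 3-gon: merge 3 vertices and 3 edges, delete both glued faces → V=27, E=68, F=43.
Check: V − E + F = 27 − 68 + 43 = 2.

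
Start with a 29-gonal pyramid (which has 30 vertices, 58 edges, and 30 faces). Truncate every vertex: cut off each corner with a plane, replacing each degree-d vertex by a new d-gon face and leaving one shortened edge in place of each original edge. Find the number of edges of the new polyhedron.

174

Truncation replaces each original edge-end by a new vertex, so V′ = 2E = 116.
Each original edge survives, and each old vertex of degree d contributes d new edges; summing degrees gives Σd = 2E, so E′ = E + 2E = 3E = 174.
Each original face survives and each original vertex becomes one new face: F′ = F + V = 60.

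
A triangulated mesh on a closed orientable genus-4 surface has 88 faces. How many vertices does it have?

38

χ = 2 − 2·4 = -6, and every face is a triangle so 3F = 2E.
E = 3·88/2 = 132. Then V = -6 + E − F = -6 + 132 − 88 = 38.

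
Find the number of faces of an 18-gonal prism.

A prism on an n-gon has two n-gon bases and n rectangular sides: V = 2·18 = 36, E = 3·18 = 54, F = 18 + 2 = 20.

20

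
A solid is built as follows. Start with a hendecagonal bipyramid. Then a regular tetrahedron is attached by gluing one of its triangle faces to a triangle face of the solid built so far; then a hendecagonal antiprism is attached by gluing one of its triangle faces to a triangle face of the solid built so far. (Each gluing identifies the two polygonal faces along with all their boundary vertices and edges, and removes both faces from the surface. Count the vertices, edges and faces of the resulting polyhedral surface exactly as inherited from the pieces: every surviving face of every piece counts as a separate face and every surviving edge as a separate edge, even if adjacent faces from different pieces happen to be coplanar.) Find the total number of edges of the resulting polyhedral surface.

A hendecagonal bipyramid: V=13, E=33, F=22.
Attach a regular tetrahedron (V=4, E=6, F=4) along a 3-gon: merge 3 vertices and 3 edges, delete both glued faces → V=14, E=36, F=24.
Attach a hendecagonal antiprism (V=22, E=44, F=24) along a 3-gon: merge 3 vertices and 3 edges, delete both glued faces → V=33, E=77, F=46.
Check: V − E + F = 33 − 77 + 46 = 2.

77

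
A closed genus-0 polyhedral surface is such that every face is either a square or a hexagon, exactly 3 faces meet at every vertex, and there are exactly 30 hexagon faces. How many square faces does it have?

Let x be the number of squares; then F = 30 + x.
Edge–face incidences: 2E = 6·30 + 4·x = 180 + 4x.
Every vertex has degree 3, so 3V = 2E.
Euler: V − E + F = 2 ⇒ (2E)/3 − E + (30 + x) = 2.
Multiply by 6: 2·(2E) − 3·(2E) + 6·(30 + x) = 12, i.e. 180 + 6x − (180 + 4x) = 12.
Collecting terms: 2x = 12, so x = 6.
Then 2E = 180 + 4·6 = 204, so E = 102, V = 2E/3 = 68, F = 30 + 6 = 36.

6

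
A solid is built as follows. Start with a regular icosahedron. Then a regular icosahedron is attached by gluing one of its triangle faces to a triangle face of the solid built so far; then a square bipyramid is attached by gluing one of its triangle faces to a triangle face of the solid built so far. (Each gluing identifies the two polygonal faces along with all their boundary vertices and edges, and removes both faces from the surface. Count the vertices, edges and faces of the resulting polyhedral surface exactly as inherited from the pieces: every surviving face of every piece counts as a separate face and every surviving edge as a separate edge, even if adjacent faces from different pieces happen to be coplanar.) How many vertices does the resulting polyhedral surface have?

A regular icosahedron: V=12, E=30, F=20.
Attach a regular icosahedron (V=12, E=30, F=20) along a 3-gon: merge 3 vertices and 3 edges, delete both glued faces → V=21, E=57, F=38.
Attach a square bipyramid (V=6, E=12, F=8) along a 3-gon: merge 3 vertices and 3 edges, delete both glued faces → V=24, E=66, F=44.
Check: V − E + F = 24 − 66 + 44 = 2.

24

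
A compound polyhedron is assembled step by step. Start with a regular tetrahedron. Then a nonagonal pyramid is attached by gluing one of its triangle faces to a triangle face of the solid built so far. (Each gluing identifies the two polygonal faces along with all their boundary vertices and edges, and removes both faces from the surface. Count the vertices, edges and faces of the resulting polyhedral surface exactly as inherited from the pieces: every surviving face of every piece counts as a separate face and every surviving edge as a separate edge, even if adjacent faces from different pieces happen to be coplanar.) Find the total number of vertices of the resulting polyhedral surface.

11

A regular tetrahedron: V=4, E=6, F=4.
Attach a nonagonal pyramid (V=10, E=18, F=10) along a 3-gon: merge 3 vertices and 3 edges, delete both glued faces → V=11, E=21, F=12.
Check: V − E + F = 11 − 21 + 12 = 2.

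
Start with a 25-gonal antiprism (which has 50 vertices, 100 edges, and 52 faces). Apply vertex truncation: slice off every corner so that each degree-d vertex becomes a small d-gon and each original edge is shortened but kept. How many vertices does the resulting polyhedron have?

200

Truncation replaces each original edge-end by a new vertex, so V′ = 2E = 200.
Each original edge survives, and each old vertex of degree d contributes d new edges; summing degrees gives Σd = 2E, so E′ = E + 2E = 3E = 300.
Each original face survives and each original vertex becomes one new face: F′ = F + V = 102.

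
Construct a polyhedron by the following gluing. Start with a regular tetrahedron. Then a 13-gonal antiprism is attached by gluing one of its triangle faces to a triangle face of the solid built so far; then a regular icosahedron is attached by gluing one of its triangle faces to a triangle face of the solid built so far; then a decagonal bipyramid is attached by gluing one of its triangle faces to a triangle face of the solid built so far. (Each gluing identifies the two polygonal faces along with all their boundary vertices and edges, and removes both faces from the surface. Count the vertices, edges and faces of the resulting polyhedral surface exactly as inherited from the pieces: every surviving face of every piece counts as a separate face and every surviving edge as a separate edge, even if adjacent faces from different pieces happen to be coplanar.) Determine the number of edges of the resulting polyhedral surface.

109

A regular tetrahedron: V=4, E=6, F=4.
Attach a 13-gonal antiprism (V=26, E=52, F=28) along a 3-gon: merge 3 vertices and 3 edges, delete both glued faces → V=27, E=55, F=30.
Attach a regular icosahedron (V=12, E=30, F=20) along a 3-gon: merge 3 vertices and 3 edges, delete both glued faces → V=36, E=82, F=48.
Attach a decagonal bipyramid (V=12, E=30, F=20) along a 3-gon: merge 3 vertices and 3 edges, delete both glued faces → V=45, E=109, F=66.
Check: V − E + F = 45 − 109 + 66 = 2.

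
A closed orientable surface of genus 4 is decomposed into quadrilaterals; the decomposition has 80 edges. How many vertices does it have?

χ = 2 − 2·4 = -6, and every face is a square so 4F = 2E.
F = 2E/4 = 40. Then V = -6 + E − F = -6 + 80 − 40 = 34.

34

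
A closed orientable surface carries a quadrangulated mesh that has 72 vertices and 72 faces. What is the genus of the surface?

1

Every face is a square, so 2E = 4·72 = 288, giving E = 144.
χ = V − E + F = 72 − 144 + 72 = 0.
For a closed orientable surface χ = 2 − 2g, so g = (2 − (0))/2 = 1.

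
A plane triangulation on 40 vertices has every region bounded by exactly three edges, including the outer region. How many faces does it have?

In a plane triangulation 3F = 2E and V − E + F = 2, so F = 2V − 4 = 2·40 − 4 = 76.

76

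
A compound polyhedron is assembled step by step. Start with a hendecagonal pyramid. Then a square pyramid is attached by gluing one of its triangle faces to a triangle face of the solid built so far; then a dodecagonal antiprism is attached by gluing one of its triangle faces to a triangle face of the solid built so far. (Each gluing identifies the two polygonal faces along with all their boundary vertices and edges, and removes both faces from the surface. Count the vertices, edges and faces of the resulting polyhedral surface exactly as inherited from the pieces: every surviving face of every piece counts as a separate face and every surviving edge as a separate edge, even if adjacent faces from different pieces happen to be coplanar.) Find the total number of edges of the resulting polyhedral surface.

A hendecagonal pyramid: V=12, E=22, F=12.
Attach a square pyramid (V=5, E=8, F=5) along a 3-gon: merge 3 vertices and 3 edges, delete both glued faces → V=14, E=27, F=15.
Attach a dodecagonal antiprism (V=24, E=48, F=26) along a 3-gon: merge 3 vertices and 3 edges, delete both glued faces → V=35, E=72, F=39.
Check: V − E + F = 35 − 72 + 39 = 2.

72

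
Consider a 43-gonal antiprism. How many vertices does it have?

86

An antiprism on an n-gon has two n-gon caps and 2n triangles: V = 2·43 = 86, E = 4·43 = 172, F = 2·43 + 2 = 88.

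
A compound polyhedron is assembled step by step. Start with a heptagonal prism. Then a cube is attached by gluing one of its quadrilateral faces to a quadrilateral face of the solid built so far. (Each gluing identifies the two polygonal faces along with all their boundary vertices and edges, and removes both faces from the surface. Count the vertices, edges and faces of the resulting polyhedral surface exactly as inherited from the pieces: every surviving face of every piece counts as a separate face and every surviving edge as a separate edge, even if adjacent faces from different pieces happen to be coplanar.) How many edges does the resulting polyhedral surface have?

A heptagonal prism: V=14, E=21, F=9.
Attach a cube (V=8, E=12, F=6) along a 4-gon: merge 4 vertices and 4 edges, delete both glued faces → V=18, E=29, F=13.
Check: V − E + F = 18 − 29 + 13 = 2.

29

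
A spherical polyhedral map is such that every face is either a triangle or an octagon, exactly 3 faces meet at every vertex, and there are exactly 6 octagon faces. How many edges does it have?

Let x be the number of triangles; then F = 6 + x.
Edge–face incidences: 2E = 8·6 + 3·x = 48 + 3x.
Every vertex has degree 3, so 3V = 2E.
Euler: V − E + F = 2 ⇒ (2E)/3 − E + (6 + x) = 2.
Multiply by 6: 2·(2E) − 3·(2E) + 6·(6 + x) = 12, i.e. 36 + 6x − (48 + 3x) = 12.
Collecting terms: 3x − 12 = 12, so 3x = 24, so x = 8.
Then 2E = 48 + 3·8 = 72, so E = 36, V = 2E/3 = 24, F = 6 + 8 = 14.

36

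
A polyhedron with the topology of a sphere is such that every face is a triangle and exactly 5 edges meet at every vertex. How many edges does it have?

30

Each face has 3 edges and each edge borders two faces, so 2E = 3F.
Each vertex has degree 5, so 5V = 2E and hence V = 3F/5.
Euler: V − E + F = 2 ⇒ (3F/5) − (3F/2) + F = 2.
Multiply by 10: (6 − 15 + 10)F = 20, i.e. 1F = 20.
So F = 20, E = 3·20/2 = 30, V = 3·20/5 = 12.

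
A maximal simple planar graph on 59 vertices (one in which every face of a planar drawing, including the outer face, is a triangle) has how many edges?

In a plane triangulation 3F = 2E and V − E + F = 2, so E = 3V − 6 = 3·59 − 6 = 171.

171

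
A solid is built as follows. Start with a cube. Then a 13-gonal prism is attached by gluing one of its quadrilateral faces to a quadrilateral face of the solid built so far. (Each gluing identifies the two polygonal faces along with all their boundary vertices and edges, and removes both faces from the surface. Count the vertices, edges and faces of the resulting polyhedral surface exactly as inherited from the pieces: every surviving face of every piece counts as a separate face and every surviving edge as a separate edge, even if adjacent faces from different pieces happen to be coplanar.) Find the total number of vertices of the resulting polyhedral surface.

A cube: V=8, E=12, F=6.
Attach a 13-gonal prism (V=26, E=39, F=15) along a 4-gon: merge 4 vertices and 4 edges, delete both glued faces → V=30, E=47, F=19.
Check: V − E + F = 30 − 47 + 19 = 2.

30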